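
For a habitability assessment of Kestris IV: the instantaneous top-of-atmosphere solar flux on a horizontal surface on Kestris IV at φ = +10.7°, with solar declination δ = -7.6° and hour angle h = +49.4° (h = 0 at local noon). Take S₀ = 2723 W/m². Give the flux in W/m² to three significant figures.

cos θ_z = sin φ sin δ + cos φ cos δ cos h = -0.024556 + 0.633842 = 0.609286.
Flux = S₀ · cos θ_z = 2723 × 0.609286 = 1659 W/m².

1.66e+03 W/m²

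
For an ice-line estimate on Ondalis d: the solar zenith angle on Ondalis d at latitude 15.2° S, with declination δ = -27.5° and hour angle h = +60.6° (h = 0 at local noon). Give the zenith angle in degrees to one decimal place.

θ_z = 57.2°

cos θ_z = sin φ sin δ + cos φ cos δ cos h = 0.121065 + 0.420204 = 0.541269.
θ_z = arccos(0.541269) = 57.2°.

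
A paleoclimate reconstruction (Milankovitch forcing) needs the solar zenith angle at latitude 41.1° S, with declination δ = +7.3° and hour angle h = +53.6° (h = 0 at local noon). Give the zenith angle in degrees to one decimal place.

cos θ_z = sin φ sin δ + cos φ cos δ cos h = -0.083529 + 0.443554 = 0.360025.
θ_z = arccos(0.360025) = 68.9°.

θ_z = 68.9°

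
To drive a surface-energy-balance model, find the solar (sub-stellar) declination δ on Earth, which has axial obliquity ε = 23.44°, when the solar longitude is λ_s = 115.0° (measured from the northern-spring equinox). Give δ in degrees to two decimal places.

sin δ = sin ε · sin λ_s = sin 23.44° × sin 115.0° = 0.360519.
δ = arcsin(0.360519) = +21.13°.

δ = +21.13°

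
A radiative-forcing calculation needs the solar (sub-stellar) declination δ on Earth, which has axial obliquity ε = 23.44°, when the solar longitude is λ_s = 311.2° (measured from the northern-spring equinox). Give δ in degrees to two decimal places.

sin δ = sin ε · sin λ_s = sin 23.44° × sin 311.2° = -0.299302.
δ = arcsin(-0.299302) = -17.42°.

δ = -17.42°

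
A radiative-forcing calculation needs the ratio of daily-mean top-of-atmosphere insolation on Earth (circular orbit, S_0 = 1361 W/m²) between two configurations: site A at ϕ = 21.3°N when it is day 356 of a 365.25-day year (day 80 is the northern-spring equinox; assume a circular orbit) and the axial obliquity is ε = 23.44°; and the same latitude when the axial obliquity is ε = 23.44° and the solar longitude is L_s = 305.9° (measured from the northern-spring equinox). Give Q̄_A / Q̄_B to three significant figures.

Q̄_A / Q̄_B ≈ 0.907

— Configuration A (ϕ=+21.3°):
Solar longitude: L_s = 360° × (356 − 80)/365.25 = 272.033°.
sin δ = sin 23.44° × sin 272.033° = -0.39754, so δ = -23.424°.
cos h₀ = −tan(+21.3°) tan(-23.424°) = 0.1689, h₀ = 1.4011 rad.
Bracket: h₀ sin ϕ sin δ + cos ϕ cos δ sin h₀ = 1.4011×0.36325×-0.39754 + 0.93169×0.91759×0.98563 = -0.202328 + 0.842624 = 0.640296.
Q̄ = (S_0/π) × [bracket] = (1361/π) × 0.640296 = 277.39 W/m².
— Configuration B (ϕ=+21.3°):
Solar declination: sin δ = sin ε · sin L_s = sin 23.44° × sin 305.9° = -0.32223, so δ = -18.798°.
cos h₀ = −tan(+21.3°) tan(-18.798°) = 0.1327, h₀ = 1.4377 rad.
Bracket: h₀ sin ϕ sin δ + cos ϕ cos δ sin h₀ = 1.4377×0.36325×-0.32223 + 0.93169×0.94666×0.99116 = -0.168283 + 0.874197 = 0.705914.
Q̄ = (S_0/π) × [bracket] = (1361/π) × 0.705914 = 305.82 W/m².
Ratio Q̄_A / Q̄_B = 277.39 / 305.82 = 0.9070.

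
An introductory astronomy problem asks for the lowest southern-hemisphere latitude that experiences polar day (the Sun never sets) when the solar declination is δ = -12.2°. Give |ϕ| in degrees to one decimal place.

|ϕ| = 77.8°

Polar day requires cos h₀ = −tan ϕ tan δ ≤ −1, i.e. tan ϕ tan δ ≥ 1.
The boundary is |tan ϕ| · |tan δ| = 1, so |ϕ| = 90° − |δ| = 90° − 12.2° = 77.8° in the southern hemisphere.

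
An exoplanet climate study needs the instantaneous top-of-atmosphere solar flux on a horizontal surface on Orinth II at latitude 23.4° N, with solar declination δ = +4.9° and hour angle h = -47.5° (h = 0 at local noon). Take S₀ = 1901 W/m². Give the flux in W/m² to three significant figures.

1.24e+03 W/m²

cos θ_z = sin φ sin δ + cos φ cos δ cos h = 0.033923 + 0.617760 = 0.651683.
Flux = S₀ · cos θ_z = 1901 × 0.651683 = 1239 W/m².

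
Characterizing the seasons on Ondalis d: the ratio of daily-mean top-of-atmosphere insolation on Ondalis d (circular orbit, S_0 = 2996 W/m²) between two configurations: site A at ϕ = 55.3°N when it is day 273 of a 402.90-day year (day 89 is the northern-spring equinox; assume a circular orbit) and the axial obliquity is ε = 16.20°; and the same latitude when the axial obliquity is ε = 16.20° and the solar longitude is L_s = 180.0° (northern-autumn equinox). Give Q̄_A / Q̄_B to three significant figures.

— Configuration A (ϕ=+55.3°):
Solar longitude: L_s = 360° × (273 − 89)/402.90 = 164.408°.
sin δ = sin 16.20° × sin 164.408° = 0.07499, so δ = +4.301°.
cos h₀ = −tan(+55.3°) tan(+4.301°) = -0.1086, h₀ = 1.6796 rad.
Bracket: h₀ sin ϕ sin δ + cos ϕ cos δ sin h₀ = 1.6796×0.82214×0.07499 + 0.56928×0.99718×0.99409 = 0.103551 + 0.564320 = 0.667871.
Q̄ = (S_0/π) × [bracket] = (2996/π) × 0.667871 = 636.92 W/m².
— Configuration B (ϕ=+55.3°):
Solar declination: sin δ = sin ε · sin L_s = sin 16.20° × sin 180.0° = 0.00000, so δ = +0.000°.
cos h₀ = −tan(+55.3°) tan(+0.000°) = -0.0000, h₀ = 1.5708 rad.
Bracket: h₀ sin ϕ sin δ + cos ϕ cos δ sin h₀ = 1.5708×0.82214×0.00000 + 0.56928×1.00000×1.00000 = 0.000000 + 0.569280 = 0.569280.
Q̄ = (S_0/π) × [bracket] = (2996/π) × 0.569280 = 542.90 W/m².
Ratio Q̄_A / Q̄_B = 636.92 / 542.90 = 1.173.

Q̄_A / Q̄_B ≈ 1.17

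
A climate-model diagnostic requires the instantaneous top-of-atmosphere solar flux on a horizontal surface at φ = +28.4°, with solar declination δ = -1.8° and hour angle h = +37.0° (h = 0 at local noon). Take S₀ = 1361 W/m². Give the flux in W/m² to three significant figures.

935 W/m²

cos θ_z = sin φ sin δ + cos φ cos δ cos h = -0.014940 + 0.702172 = 0.687232.
Flux = S₀ · cos θ_z = 1361 × 0.687232 = 935.3 W/m².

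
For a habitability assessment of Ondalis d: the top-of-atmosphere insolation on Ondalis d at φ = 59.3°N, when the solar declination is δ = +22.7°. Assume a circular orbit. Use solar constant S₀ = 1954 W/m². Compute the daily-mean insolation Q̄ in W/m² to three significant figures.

cos H₀ = −tan(+59.3°) tan(+22.700°) = -0.7045, H₀ = 2.3525 rad.
Bracket: H₀ sin φ sin δ + cos φ cos δ sin H₀ = 2.3525×0.85985×0.38591 + 0.51054×0.92254×0.70969 = 0.780618 + 0.334259 = 1.114877.
Q̄ = (S₀/π) × [bracket] = (1954/π) × 1.114877 = 693.4 W/m².

Q̄ ≈ 693 W/m²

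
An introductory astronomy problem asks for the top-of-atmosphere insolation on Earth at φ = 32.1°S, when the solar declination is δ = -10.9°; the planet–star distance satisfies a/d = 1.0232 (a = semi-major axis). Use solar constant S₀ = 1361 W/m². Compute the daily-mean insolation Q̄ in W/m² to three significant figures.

Q̄ ≈ 452 W/m²

cos H₀ = −tan(-32.1°) tan(-10.900°) = -0.1208, H₀ = 1.6919 rad.
Bracket: H₀ sin φ sin δ + cos φ cos δ sin H₀ = 1.6919×-0.53140×-0.18910 + 0.84712×0.98196×0.99268 = 0.170015 + 0.825749 = 0.995764.
Inverse-square distance factor (a/d)² = 1.0232² = 1.046938.
Q̄ = (S₀/π) × 1.046938 × [bracket] = (1361/π) × 1.046938 × 0.995764 = 451.6 W/m².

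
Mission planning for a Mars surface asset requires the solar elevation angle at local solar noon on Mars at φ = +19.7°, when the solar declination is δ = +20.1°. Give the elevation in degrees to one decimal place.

89.6°

At local noon the hour angle is zero, so the zenith angle equals |φ − δ| = |+19.7° − (+20.100°)| = 0.400°.
Elevation = 90° − 0.400° = 89.6°.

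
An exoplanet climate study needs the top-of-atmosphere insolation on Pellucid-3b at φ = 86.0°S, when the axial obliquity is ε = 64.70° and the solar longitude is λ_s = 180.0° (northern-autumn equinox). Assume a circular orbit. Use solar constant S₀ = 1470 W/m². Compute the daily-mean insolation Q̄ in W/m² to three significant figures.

Q̄ ≈ 32.6 W/m²

Solar declination: sin δ = sin ε · sin λ_s = sin 64.70° × sin 180.0° = 0.00000, so δ = +0.000°.
cos H₀ = −tan(-86.0°) tan(+0.000°) = 0.0000, H₀ = 1.5708 rad.
Bracket: H₀ sin φ sin δ + cos φ cos δ sin H₀ = 1.5708×-0.99756×0.00000 + 0.06976×1.00000×1.00000 = -0.000000 + 0.069760 = 0.069760.
Q̄ = (S₀/π) × [bracket] = (1470/π) × 0.069760 = 32.64 W/m².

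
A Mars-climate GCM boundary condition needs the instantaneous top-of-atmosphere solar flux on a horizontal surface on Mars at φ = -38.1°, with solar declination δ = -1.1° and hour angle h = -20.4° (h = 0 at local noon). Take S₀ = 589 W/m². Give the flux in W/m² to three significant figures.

441 W/m²

cos θ_z = sin φ sin δ + cos φ cos δ cos h = 0.011846 + 0.737444 = 0.749290.
Flux = S₀ · cos θ_z = 589 × 0.749290 = 441.3 W/m².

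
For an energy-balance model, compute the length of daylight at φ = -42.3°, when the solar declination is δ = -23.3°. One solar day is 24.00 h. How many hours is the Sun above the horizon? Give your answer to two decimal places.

15.08 h

cos H₀ = −tan φ · tan δ = −tan(-42.3°) × tan(-23.300°) = -0.3919, so H₀ = 1.9735 rad = 113.07°.
Daylight = 2H₀/(2π) × 24.00 h = (1.9735/π) × 24.00 = 15.08 h.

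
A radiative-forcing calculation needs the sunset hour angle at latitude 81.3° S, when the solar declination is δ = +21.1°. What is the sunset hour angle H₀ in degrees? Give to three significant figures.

H₀ = 0.00°

cos H₀ = −tan φ · tan δ = 2.5217 ≥ 1, so the Sun never rises (polar night) and H₀ = 0.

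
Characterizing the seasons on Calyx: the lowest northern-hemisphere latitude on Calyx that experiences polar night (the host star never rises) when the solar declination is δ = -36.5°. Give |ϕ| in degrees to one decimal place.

Polar night requires cos h₀ = −tan ϕ tan δ ≥ 1, i.e. tan ϕ tan δ ≤ −1.
The boundary is |tan ϕ| · |tan δ| = 1, so |ϕ| = 90° − |δ| = 90° − 36.5° = 53.5° in the northern hemisphere.

|ϕ| = 53.5°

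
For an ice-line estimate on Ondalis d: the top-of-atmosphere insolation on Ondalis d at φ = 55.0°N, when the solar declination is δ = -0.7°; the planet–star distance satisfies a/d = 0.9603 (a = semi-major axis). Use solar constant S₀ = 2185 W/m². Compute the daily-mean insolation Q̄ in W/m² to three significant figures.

Q̄ ≈ 358 W/m²

cos H₀ = −tan(+55.0°) tan(-0.700°) = 0.0174, H₀ = 1.5533 rad.
Bracket: H₀ sin φ sin δ + cos φ cos δ sin H₀ = 1.5533×0.81915×-0.01222 + 0.57358×0.99993×0.99985 = -0.015549 + 0.573454 = 0.557905.
Inverse-square distance factor (a/d)² = 0.9603² = 0.922176.
Q̄ = (S₀/π) × 0.922176 × [bracket] = (2185/π) × 0.922176 × 0.557905 = 357.8 W/m².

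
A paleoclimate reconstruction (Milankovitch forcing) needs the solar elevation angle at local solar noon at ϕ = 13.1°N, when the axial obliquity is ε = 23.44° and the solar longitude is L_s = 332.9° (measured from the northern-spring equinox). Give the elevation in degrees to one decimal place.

Solar declination: sin δ = sin ε · sin L_s = sin 23.44° × sin 332.9° = -0.18121, so δ = -10.440°.
At local noon the hour angle is zero, so the zenith angle equals |ϕ − δ| = |+13.1° − (-10.440°)| = 23.540°.
Elevation = 90° − 23.540° = 66.5°.

66.5°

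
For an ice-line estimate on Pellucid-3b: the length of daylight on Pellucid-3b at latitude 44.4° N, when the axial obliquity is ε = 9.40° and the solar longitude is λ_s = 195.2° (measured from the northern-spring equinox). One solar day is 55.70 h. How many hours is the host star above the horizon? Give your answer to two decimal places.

Solar declination: sin δ = sin ε · sin λ_s = sin 9.40° × sin 195.2° = -0.04282, so δ = -2.454°.
cos H₀ = −tan φ · tan δ = −tan(+44.4°) × tan(-2.454°) = 0.0420, so H₀ = 1.5288 rad = 87.59°.
Daylight = 2H₀/(2π) × 55.70 h = (1.5288/π) × 55.70 = 27.11 h.

27.11 h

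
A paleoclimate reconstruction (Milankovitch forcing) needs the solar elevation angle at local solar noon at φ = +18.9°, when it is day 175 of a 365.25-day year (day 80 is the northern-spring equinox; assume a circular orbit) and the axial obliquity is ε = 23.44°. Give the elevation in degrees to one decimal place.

85.5°

Solar longitude: λ_s = 360° × (175 − 80)/365.25 = 93.634°.
sin δ = sin 23.44° × sin 93.634° = 0.39699, so δ = +23.390°.
At local noon the hour angle is zero, so the zenith angle equals |φ − δ| = |+18.9° − (+23.390°)| = 4.490°.
Elevation = 90° − 4.490° = 85.5°.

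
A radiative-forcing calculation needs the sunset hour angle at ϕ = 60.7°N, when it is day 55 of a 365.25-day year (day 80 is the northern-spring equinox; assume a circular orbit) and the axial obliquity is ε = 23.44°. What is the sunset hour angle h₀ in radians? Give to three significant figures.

Solar longitude: L_s = 360° × (55 − 80)/365.25 = -24.641°, i.e. -24.641° + 360° = 335.359°.
sin δ = sin 23.44° × sin 335.359° = -0.16585, so δ = -9.547°.
cos h₀ = −tan ϕ · tan δ = −tan(+60.7°) × tan(-9.547°) = 0.2997, so h₀ = 1.2664 rad = 72.56°.

h₀ = 1.27 rad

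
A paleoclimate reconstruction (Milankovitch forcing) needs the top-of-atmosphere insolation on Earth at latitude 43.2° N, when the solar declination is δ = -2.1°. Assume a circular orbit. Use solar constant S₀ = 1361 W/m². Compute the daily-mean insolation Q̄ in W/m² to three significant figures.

cos H₀ = −tan(+43.2°) tan(-2.100°) = 0.0344, H₀ = 1.5364 rad.
Bracket: H₀ sin φ sin δ + cos φ cos δ sin H₀ = 1.5364×0.68455×-0.03664 + 0.72897×0.99933×0.99941 = -0.038536 + 0.728052 = 0.689516.
Q̄ = (S₀/π) × [bracket] = (1361/π) × 0.689516 = 298.7 W/m².

Q̄ ≈ 299 W/m²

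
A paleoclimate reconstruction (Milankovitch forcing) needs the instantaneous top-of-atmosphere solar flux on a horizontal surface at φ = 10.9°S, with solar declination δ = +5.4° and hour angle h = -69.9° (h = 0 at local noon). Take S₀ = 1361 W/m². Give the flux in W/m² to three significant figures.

433 W/m²

cos θ_z = sin φ sin δ + cos φ cos δ cos h = -0.017795 + 0.335962 = 0.318167.
Flux = S₀ · cos θ_z = 1361 × 0.318167 = 433.0 W/m².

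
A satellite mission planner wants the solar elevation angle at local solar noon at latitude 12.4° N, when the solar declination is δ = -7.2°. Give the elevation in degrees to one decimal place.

At local noon the hour angle is zero, so the zenith angle equals |φ − δ| = |+12.4° − (-7.200°)| = 19.600°.
Elevation = 90° − 19.600° = 70.4°.

70.4°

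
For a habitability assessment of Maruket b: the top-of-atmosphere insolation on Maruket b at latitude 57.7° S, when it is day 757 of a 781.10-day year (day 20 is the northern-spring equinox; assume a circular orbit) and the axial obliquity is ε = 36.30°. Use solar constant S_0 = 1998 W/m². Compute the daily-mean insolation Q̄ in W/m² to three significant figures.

Solar longitude: L_s = 360° × (757 − 20)/781.10 = 339.675°.
sin δ = sin 36.30° × sin 339.675° = -0.20563, so δ = -11.867°.
cos h₀ = −tan(-57.7°) tan(-11.867°) = -0.3324, h₀ = 1.9096 rad.
Bracket: h₀ sin ϕ sin δ + cos ϕ cos δ sin h₀ = 1.9096×-0.84526×-0.20563 + 0.53435×0.97863×0.94314 = 0.331909 + 0.493197 = 0.825106.
Q̄ = (S_0/π) × [bracket] = (1998/π) × 0.825106 = 524.8 W/m².

Q̄ ≈ 525 W/m²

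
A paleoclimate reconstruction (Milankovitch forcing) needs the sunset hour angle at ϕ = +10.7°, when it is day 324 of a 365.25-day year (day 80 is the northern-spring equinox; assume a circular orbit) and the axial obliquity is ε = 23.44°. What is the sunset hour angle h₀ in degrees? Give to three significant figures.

Solar longitude: L_s = 360° × (324 − 80)/365.25 = 240.493°.
sin δ = sin 23.44° × sin 240.493° = -0.34619, so δ = -20.255°.
cos h₀ = −tan ϕ · tan δ = −tan(+10.7°) × tan(-20.255°) = 0.0697, so h₀ = 1.5010 rad = 86.00°.

h₀ = 86.0°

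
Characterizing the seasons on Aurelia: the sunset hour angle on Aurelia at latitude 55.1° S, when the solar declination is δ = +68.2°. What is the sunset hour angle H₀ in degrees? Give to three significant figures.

cos H₀ = −tan φ · tan δ = 3.5839 ≥ 1, so the host star never rises (polar night) and H₀ = 0.

H₀ = 0.00°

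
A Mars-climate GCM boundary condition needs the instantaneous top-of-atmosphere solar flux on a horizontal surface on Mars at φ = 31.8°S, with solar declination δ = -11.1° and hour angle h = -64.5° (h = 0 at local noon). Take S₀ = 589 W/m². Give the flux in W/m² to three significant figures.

cos θ_z = sin φ sin δ + cos φ cos δ cos h = 0.101451 + 0.359043 = 0.460494.
Flux = S₀ · cos θ_z = 589 × 0.460494 = 271.2 W/m².

271 W/m²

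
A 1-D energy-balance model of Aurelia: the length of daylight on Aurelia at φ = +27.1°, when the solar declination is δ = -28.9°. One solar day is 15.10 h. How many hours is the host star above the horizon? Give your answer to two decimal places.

6.17 h

cos H₀ = −tan φ · tan δ = −tan(+27.1°) × tan(-28.900°) = 0.2825, so H₀ = 1.2844 rad = 73.59°.
Daylight = 2H₀/(2π) × 15.10 h = (1.2844/π) × 15.10 = 6.17 h.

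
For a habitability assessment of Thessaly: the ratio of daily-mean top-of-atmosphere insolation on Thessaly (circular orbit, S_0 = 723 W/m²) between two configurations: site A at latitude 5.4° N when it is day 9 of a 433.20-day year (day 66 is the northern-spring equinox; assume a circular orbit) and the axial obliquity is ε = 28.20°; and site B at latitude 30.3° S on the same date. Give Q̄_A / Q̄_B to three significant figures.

— Configuration A (ϕ=+5.4°):
Solar longitude: L_s = 360° × (9 − 66)/433.20 = -47.368°, i.e. -47.368° + 360° = 312.632°.
sin δ = sin 28.20° × sin 312.632° = -0.34767, so δ = -20.345°.
cos h₀ = −tan(+5.4°) tan(-20.345°) = 0.0351, h₀ = 1.5357 rad.
Bracket: h₀ sin ϕ sin δ + cos ϕ cos δ sin h₀ = 1.5357×0.09411×-0.34767 + 0.99556×0.93762×0.99939 = -0.050247 + 0.932888 = 0.882641.
Q̄ = (S_0/π) × [bracket] = (723/π) × 0.882641 = 203.13 W/m².
— Configuration B (ϕ=-30.3°):
cos h₀ = −tan(-30.3°) tan(-20.345°) = -0.2167, h₀ = 1.7892 rad.
Bracket: h₀ sin ϕ sin δ + cos ϕ cos δ sin h₀ = 1.7892×-0.50453×-0.34767 + 0.86340×0.93762×0.97624 = 0.313843 + 0.790306 = 1.104149.
Q̄ = (S_0/π) × [bracket] = (723/π) × 1.104149 = 254.11 W/m².
Ratio Q̄_A / Q̄_B = 203.13 / 254.11 = 0.7994.

Q̄_A / Q̄_B ≈ 0.799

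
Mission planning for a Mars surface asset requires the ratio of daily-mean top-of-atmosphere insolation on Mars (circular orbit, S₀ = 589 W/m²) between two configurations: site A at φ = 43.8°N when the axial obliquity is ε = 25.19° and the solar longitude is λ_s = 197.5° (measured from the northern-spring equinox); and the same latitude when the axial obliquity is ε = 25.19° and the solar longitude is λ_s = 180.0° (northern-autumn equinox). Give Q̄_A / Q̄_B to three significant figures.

— Configuration A (φ=+43.8°):
Solar declination: sin δ = sin ε · sin λ_s = sin 25.19° × sin 197.5° = -0.12799, so δ = -7.353°.
cos H₀ = −tan(+43.8°) tan(-7.353°) = 0.1238, H₀ = 1.4467 rad.
Bracket: H₀ sin φ sin δ + cos φ cos δ sin H₀ = 1.4467×0.69214×-0.12799 + 0.72176×0.99178×0.99231 = -0.128159 + 0.710322 = 0.582163.
Q̄ = (S₀/π) × [bracket] = (589/π) × 0.582163 = 109.15 W/m².
— Configuration B (φ=+43.8°):
Solar declination: sin δ = sin ε · sin λ_s = sin 25.19° × sin 180.0° = 0.00000, so δ = +0.000°.
cos H₀ = −tan(+43.8°) tan(+0.000°) = -0.0000, H₀ = 1.5708 rad.
Bracket: H₀ sin φ sin δ + cos φ cos δ sin H₀ = 1.5708×0.69214×0.00000 + 0.72176×1.00000×1.00000 = 0.000000 + 0.721760 = 0.721760.
Q̄ = (S₀/π) × [bracket] = (589/π) × 0.721760 = 135.32 W/m².
Ratio Q̄_A / Q̄_B = 109.15 / 135.32 = 0.8066.

Q̄_A / Q̄_B ≈ 0.807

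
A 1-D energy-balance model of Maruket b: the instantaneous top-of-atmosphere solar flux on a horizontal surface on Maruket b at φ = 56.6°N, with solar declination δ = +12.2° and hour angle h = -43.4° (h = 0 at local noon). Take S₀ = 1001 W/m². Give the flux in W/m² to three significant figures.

cos θ_z = sin φ sin δ + cos φ cos δ cos h = 0.176424 + 0.390933 = 0.567357.
Flux = S₀ · cos θ_z = 1001 × 0.567357 = 567.9 W/m².

568 W/m²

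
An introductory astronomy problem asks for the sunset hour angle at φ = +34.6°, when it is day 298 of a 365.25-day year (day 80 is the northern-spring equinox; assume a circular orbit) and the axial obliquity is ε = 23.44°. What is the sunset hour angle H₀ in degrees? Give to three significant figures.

H₀ = 80.7°

Solar longitude: λ_s = 360° × (298 − 80)/365.25 = 214.867°.
sin δ = sin 23.44° × sin 214.867° = -0.22740, so δ = -13.144°.
cos H₀ = −tan φ · tan δ = −tan(+34.6°) × tan(-13.144°) = 0.1611, so H₀ = 1.4090 rad = 80.73°.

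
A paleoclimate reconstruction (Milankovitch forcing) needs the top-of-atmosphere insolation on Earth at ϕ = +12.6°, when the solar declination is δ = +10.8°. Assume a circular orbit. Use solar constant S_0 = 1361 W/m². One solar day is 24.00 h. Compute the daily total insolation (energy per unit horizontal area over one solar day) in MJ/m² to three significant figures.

38.3 MJ/m²

cos h₀ = −tan(+12.6°) tan(+10.800°) = -0.0426, h₀ = 1.6134 rad.
Bracket: h₀ sin ϕ sin δ + cos ϕ cos δ sin h₀ = 1.6134×0.21814×0.18738 + 0.97592×0.98229×0.99909 = 0.065948 + 0.957764 = 1.023712.
Q̄ = (S_0/π) × [bracket] = (1361/π) × 1.023712 = 443.49 W/m².
Daily total = Q̄ × 24.00 h × 3600 s/h = 443.49 × 24.00 × 3600 / 10⁶ = 38.32 MJ/m².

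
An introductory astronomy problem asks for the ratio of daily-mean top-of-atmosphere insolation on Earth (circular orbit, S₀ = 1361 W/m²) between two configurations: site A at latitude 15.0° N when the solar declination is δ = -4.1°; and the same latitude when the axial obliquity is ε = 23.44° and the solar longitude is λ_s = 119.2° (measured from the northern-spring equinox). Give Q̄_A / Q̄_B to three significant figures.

— Configuration A (φ=+15.0°):
cos H₀ = −tan(+15.0°) tan(-4.100°) = 0.0192, H₀ = 1.5516 rad.
Bracket: H₀ sin φ sin δ + cos φ cos δ sin H₀ = 1.5516×0.25882×-0.07150 + 0.96593×0.99744×0.99982 = -0.028713 + 0.963284 = 0.934571.
Q̄ = (S₀/π) × [bracket] = (1361/π) × 0.934571 = 404.87 W/m².
— Configuration B (φ=+15.0°):
Solar declination: sin δ = sin ε · sin λ_s = sin 23.44° × sin 119.2° = 0.34724, so δ = +20.318°.
cos H₀ = −tan(+15.0°) tan(+20.318°) = -0.0992, H₀ = 1.6702 rad.
Bracket: H₀ sin φ sin δ + cos φ cos δ sin H₀ = 1.6702×0.25882×0.34724 + 0.96593×0.93778×0.99507 = 0.150105 + 0.901364 = 1.051469.
Q̄ = (S₀/π) × [bracket] = (1361/π) × 1.051469 = 455.52 W/m².
Ratio Q̄_A / Q̄_B = 404.87 / 455.52 = 0.8888.

Q̄_A / Q̄_B ≈ 0.889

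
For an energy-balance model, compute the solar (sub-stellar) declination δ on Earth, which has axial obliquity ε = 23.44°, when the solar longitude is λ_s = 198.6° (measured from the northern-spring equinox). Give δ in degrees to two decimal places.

δ = -7.29°

sin δ = sin ε · sin λ_s = sin 23.44° × sin 198.6° = -0.126878.
δ = arcsin(-0.126878) = -7.29°.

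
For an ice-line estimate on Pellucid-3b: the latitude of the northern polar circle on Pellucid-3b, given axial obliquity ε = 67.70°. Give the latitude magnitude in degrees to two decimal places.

22.30°

The polar circle is the lowest latitude that experiences at least one full rotation of continuous daylight at the northern-summer solstice; it lies at |φ| = 90° − ε = 90° − 67.70° = 22.30°.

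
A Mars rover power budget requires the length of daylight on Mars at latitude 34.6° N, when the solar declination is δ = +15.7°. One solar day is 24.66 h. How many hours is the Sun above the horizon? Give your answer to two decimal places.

cos H₀ = −tan φ · tan δ = −tan(+34.6°) × tan(+15.700°) = -0.1939, so H₀ = 1.7659 rad = 101.18°.
Daylight = 2H₀/(2π) × 24.66 h = (1.7659/π) × 24.66 = 13.86 h.

13.86 h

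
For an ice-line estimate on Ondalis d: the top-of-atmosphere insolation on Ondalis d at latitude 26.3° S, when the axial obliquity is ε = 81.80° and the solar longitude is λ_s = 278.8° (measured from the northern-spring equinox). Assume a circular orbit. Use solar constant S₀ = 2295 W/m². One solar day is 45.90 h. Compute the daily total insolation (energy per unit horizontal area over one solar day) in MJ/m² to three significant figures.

Solar declination: sin δ = sin ε · sin λ_s = sin 81.80° × sin 278.8° = -0.97812, so δ = -77.994°.
cos H₀ = −tan(-26.3°) tan(-77.994°) = -2.3239 ≤ −1 ⇒ polar day, H₀ = π.
Bracket: H₀ sin φ sin δ + cos φ cos δ sin H₀ = 3.1416×-0.44307×-0.97812 + 0.89649×0.20802×0.00000 = 1.361493 + 0.000000 = 1.361493.
Q̄ = (S₀/π) × [bracket] = (2295/π) × 1.361493 = 994.60 W/m².
Daily total = Q̄ × 45.90 h × 3600 s/h = 994.60 × 45.90 × 3600 / 10⁶ = 164.3 MJ/m².

164 MJ/m²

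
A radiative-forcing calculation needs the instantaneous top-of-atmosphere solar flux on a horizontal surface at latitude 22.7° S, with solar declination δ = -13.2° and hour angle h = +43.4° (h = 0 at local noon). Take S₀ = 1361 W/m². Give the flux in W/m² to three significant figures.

1.01e+03 W/m²

cos θ_z = sin φ sin δ + cos φ cos δ cos h = 0.088122 + 0.652583 = 0.740705.
Flux = S₀ · cos θ_z = 1361 × 0.740705 = 1008 W/m².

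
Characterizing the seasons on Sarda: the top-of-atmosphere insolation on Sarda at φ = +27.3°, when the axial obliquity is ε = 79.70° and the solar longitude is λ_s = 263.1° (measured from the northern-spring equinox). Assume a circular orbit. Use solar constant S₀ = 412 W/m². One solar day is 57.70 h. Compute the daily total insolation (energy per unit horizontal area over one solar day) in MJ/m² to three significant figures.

0.00 MJ/m²

Solar declination: sin δ = sin ε · sin λ_s = sin 79.70° × sin 263.1° = -0.97676, so δ = -77.623°.
cos H₀ = −tan(+27.3°) tan(-77.623°) = 2.3521 ≥ 1 ⇒ polar night, H₀ = 0 and Q̄ = 0.
Daily total = Q̄ × 57.70 h × 3600 s/h = 0.00 MJ/m².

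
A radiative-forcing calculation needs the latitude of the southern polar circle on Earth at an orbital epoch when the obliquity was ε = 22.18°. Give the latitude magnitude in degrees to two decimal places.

67.82°

The polar circle is the lowest latitude that experiences at least one full rotation of continuous darkness at the northern-summer solstice; it lies at |φ| = 90° − ε = 90° − 22.18° = 67.82°.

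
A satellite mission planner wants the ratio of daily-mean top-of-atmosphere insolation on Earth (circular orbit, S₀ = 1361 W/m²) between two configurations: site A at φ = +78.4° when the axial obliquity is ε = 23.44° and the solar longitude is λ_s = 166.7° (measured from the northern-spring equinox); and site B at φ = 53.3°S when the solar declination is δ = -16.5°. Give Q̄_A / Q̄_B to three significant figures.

— Configuration A (φ=+78.4°):
Solar declination: sin δ = sin ε · sin λ_s = sin 23.44° × sin 166.7° = 0.09151, so δ = +5.251°.
cos H₀ = −tan(+78.4°) tan(+5.251°) = -0.4477, H₀ = 2.0350 rad.
Bracket: H₀ sin φ sin δ + cos φ cos δ sin H₀ = 2.0350×0.97958×0.09151 + 0.20108×0.99580×0.89419 = 0.182420 + 0.179049 = 0.361469.
Q̄ = (S₀/π) × [bracket] = (1361/π) × 0.361469 = 156.60 W/m².
— Configuration B (φ=-53.3°):
cos H₀ = −tan(-53.3°) tan(-16.500°) = -0.3974, H₀ = 1.9795 rad.
Bracket: H₀ sin φ sin δ + cos φ cos δ sin H₀ = 1.9795×-0.80178×-0.28402 + 0.59763×0.95882×0.91765 = 0.450775 + 0.525831 = 0.976606.
Q̄ = (S₀/π) × [bracket] = (1361/π) × 0.976606 = 423.09 W/m².
Ratio Q̄_A / Q̄_B = 156.60 / 423.09 = 0.3701.

Q̄_A / Q̄_B ≈ 0.370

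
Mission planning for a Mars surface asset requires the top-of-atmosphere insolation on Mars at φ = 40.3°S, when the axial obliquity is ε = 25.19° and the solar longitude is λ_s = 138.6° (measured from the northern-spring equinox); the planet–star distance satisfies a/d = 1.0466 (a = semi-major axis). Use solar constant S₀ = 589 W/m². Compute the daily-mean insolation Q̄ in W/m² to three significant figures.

Q̄ ≈ 96.2 W/m²

Solar declination: sin δ = sin ε · sin λ_s = sin 25.19° × sin 138.6° = 0.28147, so δ = +16.348°.
cos H₀ = −tan(-40.3°) tan(+16.348°) = 0.2488, H₀ = 1.3194 rad.
Bracket: H₀ sin φ sin δ + cos φ cos δ sin H₀ = 1.3194×-0.64679×0.28147 + 0.76267×0.95957×0.96857 = -0.240199 + 0.708834 = 0.468635.
Inverse-square distance factor (a/d)² = 1.0466² = 1.095372.
Q̄ = (S₀/π) × 1.095372 × [bracket] = (589/π) × 1.095372 × 0.468635 = 96.24 W/m².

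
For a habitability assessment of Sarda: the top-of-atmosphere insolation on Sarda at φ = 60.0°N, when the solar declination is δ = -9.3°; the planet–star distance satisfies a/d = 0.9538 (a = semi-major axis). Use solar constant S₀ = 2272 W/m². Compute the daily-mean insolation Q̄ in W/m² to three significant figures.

Q̄ ≈ 193 W/m²

cos H₀ = −tan(+60.0°) tan(-9.300°) = 0.2836, H₀ = 1.2832 rad.
Bracket: H₀ sin φ sin δ + cos φ cos δ sin H₀ = 1.2832×0.86603×-0.16160 + 0.50000×0.98686×0.95893 = -0.179584 + 0.473165 = 0.293581.
Inverse-square distance factor (a/d)² = 0.9538² = 0.909734.
Q̄ = (S₀/π) × 0.909734 × [bracket] = (2272/π) × 0.909734 × 0.293581 = 193.2 W/m².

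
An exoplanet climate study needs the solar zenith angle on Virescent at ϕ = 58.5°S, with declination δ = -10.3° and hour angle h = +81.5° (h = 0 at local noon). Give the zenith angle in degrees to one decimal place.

cos θ_z = sin ϕ sin δ + cos ϕ cos δ cos h = 0.152454 + 0.075986 = 0.228440.
θ_z = arccos(0.228440) = 76.8°.

θ_z = 76.8°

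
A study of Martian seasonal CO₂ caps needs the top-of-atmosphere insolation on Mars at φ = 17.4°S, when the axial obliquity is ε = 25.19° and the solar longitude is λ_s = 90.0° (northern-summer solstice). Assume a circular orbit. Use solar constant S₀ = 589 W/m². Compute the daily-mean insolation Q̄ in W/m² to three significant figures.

Solar declination: sin δ = sin ε · sin λ_s = sin 25.19° × sin 90.0° = 0.42562, so δ = +25.190°.
cos H₀ = −tan(-17.4°) tan(+25.190°) = 0.1474, H₀ = 1.4229 rad.
Bracket: H₀ sin φ sin δ + cos φ cos δ sin H₀ = 1.4229×-0.29904×0.42562 + 0.95424×0.90490×0.98908 = -0.181103 + 0.854062 = 0.672959.
Q̄ = (S₀/π) × [bracket] = (589/π) × 0.672959 = 126.2 W/m².

Q̄ ≈ 126 W/m²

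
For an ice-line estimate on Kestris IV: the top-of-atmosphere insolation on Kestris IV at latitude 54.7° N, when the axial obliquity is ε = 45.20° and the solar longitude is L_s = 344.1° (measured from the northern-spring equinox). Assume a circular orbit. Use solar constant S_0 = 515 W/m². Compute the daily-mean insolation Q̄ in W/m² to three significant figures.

Solar declination: sin δ = sin ε · sin L_s = sin 45.20° × sin 344.1° = -0.19439, so δ = -11.209°.
cos h₀ = −tan(+54.7°) tan(-11.209°) = 0.2799, h₀ = 1.2871 rad.
Bracket: h₀ sin ϕ sin δ + cos ϕ cos δ sin h₀ = 1.2871×0.81614×-0.19439 + 0.57786×0.98092×0.96003 = -0.204198 + 0.544178 = 0.339980.
Q̄ = (S_0/π) × [bracket] = (515/π) × 0.339980 = 55.73 W/m².

Q̄ ≈ 55.7 W/m²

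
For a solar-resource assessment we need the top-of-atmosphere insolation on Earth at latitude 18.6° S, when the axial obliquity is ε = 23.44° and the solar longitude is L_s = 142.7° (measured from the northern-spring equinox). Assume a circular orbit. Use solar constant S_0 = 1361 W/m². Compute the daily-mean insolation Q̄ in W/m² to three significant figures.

Solar declination: sin δ = sin ε · sin L_s = sin 23.44° × sin 142.7° = 0.24106, so δ = +13.949°.
cos h₀ = −tan(-18.6°) tan(+13.949°) = 0.0836, h₀ = 1.4871 rad.
Bracket: h₀ sin ϕ sin δ + cos ϕ cos δ sin h₀ = 1.4871×-0.31896×0.24106 + 0.94777×0.97051×0.99650 = -0.114341 + 0.916601 = 0.802260.
Q̄ = (S_0/π) × [bracket] = (1361/π) × 0.802260 = 347.6 W/m².

Q̄ ≈ 348 W/m²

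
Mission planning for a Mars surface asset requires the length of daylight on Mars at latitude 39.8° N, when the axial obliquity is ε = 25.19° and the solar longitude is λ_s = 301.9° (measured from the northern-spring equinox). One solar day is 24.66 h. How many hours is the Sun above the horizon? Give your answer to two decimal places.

Solar declination: sin δ = sin ε · sin λ_s = sin 25.19° × sin 301.9° = -0.36134, so δ = -21.183°.
cos H₀ = −tan φ · tan δ = −tan(+39.8°) × tan(-21.183°) = 0.3229, so H₀ = 1.2420 rad = 71.16°.
Daylight = 2H₀/(2π) × 24.66 h = (1.2420/π) × 24.66 = 9.75 h.

9.75 h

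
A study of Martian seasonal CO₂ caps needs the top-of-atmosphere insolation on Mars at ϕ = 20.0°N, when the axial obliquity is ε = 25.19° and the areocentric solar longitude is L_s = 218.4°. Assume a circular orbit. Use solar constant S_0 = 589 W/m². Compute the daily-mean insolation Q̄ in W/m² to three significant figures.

Q̄ ≈ 144 W/m²

sin δ = sin 25.19° × sin 218.4° = -0.26437, so δ = -15.330°.
cos h₀ = −tan(+20.0°) tan(-15.330°) = 0.0998, h₀ = 1.4709 rad.
Bracket: h₀ sin ϕ sin δ + cos ϕ cos δ sin h₀ = 1.4709×0.34202×-0.26437 + 0.93969×0.96442×0.99501 = -0.132999 + 0.901734 = 0.768735.
Q̄ = (S_0/π) × [bracket] = (589/π) × 0.768735 = 144.1 W/m².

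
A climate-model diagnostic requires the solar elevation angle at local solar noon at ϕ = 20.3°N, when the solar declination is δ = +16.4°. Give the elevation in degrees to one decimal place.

86.1°

At local noon the hour angle is zero, so the zenith angle equals |ϕ − δ| = |+20.3° − (+16.400°)| = 3.900°.
Elevation = 90° − 3.900° = 86.1°.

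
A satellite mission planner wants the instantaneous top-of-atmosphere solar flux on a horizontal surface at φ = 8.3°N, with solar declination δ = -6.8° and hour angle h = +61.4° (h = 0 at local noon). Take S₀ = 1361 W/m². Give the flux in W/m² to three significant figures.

617 W/m²

cos θ_z = sin φ sin δ + cos φ cos δ cos h = -0.017092 + 0.470346 = 0.453254.
Flux = S₀ · cos θ_z = 1361 × 0.453254 = 616.9 W/m².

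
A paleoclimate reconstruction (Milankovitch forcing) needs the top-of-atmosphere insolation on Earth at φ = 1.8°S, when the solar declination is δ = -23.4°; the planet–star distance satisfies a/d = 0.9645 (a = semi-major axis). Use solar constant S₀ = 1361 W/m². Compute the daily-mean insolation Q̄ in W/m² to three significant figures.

Q̄ ≈ 378 W/m²

cos H₀ = −tan(-1.8°) tan(-23.400°) = -0.0136, H₀ = 1.5844 rad.
Bracket: H₀ sin φ sin δ + cos φ cos δ sin H₀ = 1.5844×-0.03141×-0.39715 + 0.99951×0.91775×0.99991 = 0.019765 + 0.917218 = 0.936983.
Inverse-square distance factor (a/d)² = 0.9645² = 0.930260.
Q̄ = (S₀/π) × 0.930260 × [bracket] = (1361/π) × 0.930260 × 0.936983 = 377.6 W/m².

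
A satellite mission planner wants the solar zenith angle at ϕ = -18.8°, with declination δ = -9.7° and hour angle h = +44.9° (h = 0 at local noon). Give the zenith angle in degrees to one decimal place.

cos θ_z = sin ϕ sin δ + cos ϕ cos δ cos h = 0.054298 + 0.660963 = 0.715261.
θ_z = arccos(0.715261) = 44.3°.

θ_z = 44.3°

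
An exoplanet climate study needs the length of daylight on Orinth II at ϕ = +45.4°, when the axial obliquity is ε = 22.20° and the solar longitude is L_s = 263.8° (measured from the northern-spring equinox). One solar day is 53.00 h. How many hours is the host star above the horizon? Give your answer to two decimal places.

Solar declination: sin δ = sin ε · sin L_s = sin 22.20° × sin 263.8° = -0.37563, so δ = -22.063°.
cos h₀ = −tan ϕ · tan δ = −tan(+45.4°) × tan(-22.063°) = 0.4110, so h₀ = 1.1472 rad = 65.73°.
Daylight = 2h₀/(2π) × 53.00 h = (1.1472/π) × 53.00 = 19.35 h.

19.35 h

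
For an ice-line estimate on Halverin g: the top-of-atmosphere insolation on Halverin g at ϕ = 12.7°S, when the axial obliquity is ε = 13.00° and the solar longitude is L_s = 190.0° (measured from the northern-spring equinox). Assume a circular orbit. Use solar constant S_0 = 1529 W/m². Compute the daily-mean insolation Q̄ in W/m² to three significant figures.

Q̄ ≈ 481 W/m²

Solar declination: sin δ = sin ε · sin L_s = sin 13.00° × sin 190.0° = -0.03906, so δ = -2.239°.
cos h₀ = −tan(-12.7°) tan(-2.239°) = -0.0088, h₀ = 1.5796 rad.
Bracket: h₀ sin ϕ sin δ + cos ϕ cos δ sin h₀ = 1.5796×-0.21985×-0.03906 + 0.97553×0.99924×0.99996 = 0.013565 + 0.974750 = 0.988315.
Q̄ = (S_0/π) × [bracket] = (1529/π) × 0.988315 = 481.0 W/m².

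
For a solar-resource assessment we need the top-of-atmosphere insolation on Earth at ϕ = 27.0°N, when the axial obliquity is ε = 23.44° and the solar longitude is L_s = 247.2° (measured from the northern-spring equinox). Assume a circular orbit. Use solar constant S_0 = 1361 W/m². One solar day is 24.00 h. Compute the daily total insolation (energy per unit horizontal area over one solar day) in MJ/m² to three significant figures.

Solar declination: sin δ = sin ε · sin L_s = sin 23.44° × sin 247.2° = -0.36671, so δ = -21.513°.
cos h₀ = −tan(+27.0°) tan(-21.513°) = 0.2008, h₀ = 1.3686 rad.
Bracket: h₀ sin ϕ sin δ + cos ϕ cos δ sin h₀ = 1.3686×0.45399×-0.36671 + 0.89101×0.93034×0.97962 = -0.227848 + 0.812048 = 0.584200.
Q̄ = (S_0/π) × [bracket] = (1361/π) × 0.584200 = 253.09 W/m².
Daily total = Q̄ × 24.00 h × 3600 s/h = 253.09 × 24.00 × 3600 / 10⁶ = 21.87 MJ/m².

21.9 MJ/m²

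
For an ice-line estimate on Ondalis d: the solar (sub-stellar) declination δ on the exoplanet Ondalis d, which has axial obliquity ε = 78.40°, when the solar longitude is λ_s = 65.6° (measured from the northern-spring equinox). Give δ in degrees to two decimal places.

δ = +63.14°

sin δ = sin ε · sin λ_s = sin 78.40° × sin 65.6° = 0.892083.
δ = arcsin(0.892083) = +63.14°.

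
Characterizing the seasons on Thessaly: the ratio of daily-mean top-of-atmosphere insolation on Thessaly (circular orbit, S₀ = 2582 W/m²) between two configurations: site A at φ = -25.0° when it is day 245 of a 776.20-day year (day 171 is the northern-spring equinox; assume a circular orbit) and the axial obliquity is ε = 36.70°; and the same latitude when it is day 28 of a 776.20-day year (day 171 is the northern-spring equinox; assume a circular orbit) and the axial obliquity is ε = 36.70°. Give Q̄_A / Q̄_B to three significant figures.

— Configuration A (φ=-25.0°):
Solar longitude: λ_s = 360° × (245 − 171)/776.20 = 34.321°.
sin δ = sin 36.70° × sin 34.321° = 0.33696, so δ = +19.692°.
cos H₀ = −tan(-25.0°) tan(+19.692°) = 0.1669, H₀ = 1.4031 rad.
Bracket: H₀ sin φ sin δ + cos φ cos δ sin H₀ = 1.4031×-0.42262×0.33696 + 0.90631×0.94152×0.98598 = -0.199810 + 0.841346 = 0.641536.
Q̄ = (S₀/π) × [bracket] = (2582/π) × 0.641536 = 527.26 W/m².
— Configuration B (φ=-25.0°):
Solar longitude: λ_s = 360° × (28 − 171)/776.20 = -66.323°, i.e. -66.323° + 360° = 293.677°.
sin δ = sin 36.70° × sin 293.677° = -0.54732, so δ = -33.183°.
cos H₀ = −tan(-25.0°) tan(-33.183°) = -0.3049, H₀ = 1.8807 rad.
Bracket: H₀ sin φ sin δ + cos φ cos δ sin H₀ = 1.8807×-0.42262×-0.54732 + 0.90631×0.83692×0.95237 = 0.435022 + 0.722381 = 1.157403.
Q̄ = (S₀/π) × [bracket] = (2582/π) × 1.157403 = 951.24 W/m².
Ratio Q̄_A / Q̄_B = 527.26 / 951.24 = 0.5543.

Q̄_A / Q̄_B ≈ 0.554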